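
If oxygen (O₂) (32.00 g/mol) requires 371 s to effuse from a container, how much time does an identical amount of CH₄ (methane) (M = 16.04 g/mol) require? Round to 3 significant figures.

263 s

Using Graham's law: t_CH₄/t_O₂ = √(M_CH₄/M_O₂) = √(16.04/32.00) = √0.5012 = 0.7080.
So the time for CH₄ is 371 × 0.7080 = 263 s.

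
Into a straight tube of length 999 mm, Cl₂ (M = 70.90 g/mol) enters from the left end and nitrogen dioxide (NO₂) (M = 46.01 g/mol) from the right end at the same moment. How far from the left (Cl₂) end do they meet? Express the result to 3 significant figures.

The fronts meet when d_Cl₂ + d_NO₂ = L with d_Cl₂/d_NO₂ = √(M_NO₂/M_Cl₂) (Graham's law). Here √(M_NO₂/M_Cl₂) = √(46.01/70.90) = 0.8056.
With d_Cl₂ + d_NO₂ = 999 mm, d_NO₂ = 999/(1 + 0.8056) = 553.3 mm.
d_Cl₂ = 999 − 553.3 = 446 mm.

446 mm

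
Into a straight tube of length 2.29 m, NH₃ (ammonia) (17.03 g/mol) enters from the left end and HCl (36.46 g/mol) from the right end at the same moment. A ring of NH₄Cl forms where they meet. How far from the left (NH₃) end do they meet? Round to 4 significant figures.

Distances travelled in equal time are proportional to diffusion rates, so d_NH₃/d_HCl = √(M_HCl/M_NH₃) = √(36.46/17.03) = 1.463.
With d_NH₃ + d_HCl = 2.29 m, d_HCl = 2.29/(1 + 1.463) = 0.9297 m.
d_NH₃ = 2.29 − 0.9297 = 1.360 m.

1.360 m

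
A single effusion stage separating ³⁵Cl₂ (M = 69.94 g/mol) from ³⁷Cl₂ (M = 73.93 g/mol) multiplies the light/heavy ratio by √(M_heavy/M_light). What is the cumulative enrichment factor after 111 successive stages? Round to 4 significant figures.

21.74

The single-stage factor is √(M_heavy/M_light), so 111 stages give [√(73.93/69.94)]^111 = (73.93/69.94)^(111/2).
= 1.05705^(111/2) = 21.74.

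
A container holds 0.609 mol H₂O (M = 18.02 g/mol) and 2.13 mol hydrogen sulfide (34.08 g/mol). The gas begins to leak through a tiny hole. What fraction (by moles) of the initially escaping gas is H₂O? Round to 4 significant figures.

0.2822

Effusion rate of each component ∝ n_i/√M_i (partial pressure × 1/√M).
Mole fraction of H₂O in the effusate = (n_H₂O/√M_H₂O) / (n_H₂O/√M_H₂O + n_H₂S/√M_H₂S)
= (0.609/√18.02) / (0.609/√18.02 + 2.13/√34.08) = 0.1435/(0.1435 + 0.3649) = 0.2822.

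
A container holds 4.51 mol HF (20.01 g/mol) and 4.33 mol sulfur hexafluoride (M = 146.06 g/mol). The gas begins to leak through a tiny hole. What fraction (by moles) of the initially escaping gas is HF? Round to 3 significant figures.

The effusion rate of species i is ∝ p_i/√M_i ∝ n_i/√M_i.
So x_HF in the escaping gas = (n_HF/√M_HF) / Σ(n_i/√M_i)
= (4.51/√20.01) / (4.51/√20.01 + 4.33/√146.06) = 1.008/(1.008 + 0.3583) = 0.738.

0.738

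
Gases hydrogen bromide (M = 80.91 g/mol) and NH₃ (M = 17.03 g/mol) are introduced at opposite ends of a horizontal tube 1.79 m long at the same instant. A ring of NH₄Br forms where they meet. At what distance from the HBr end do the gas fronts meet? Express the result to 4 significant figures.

0.5629 m

In equal time, each gas travels a distance ∝ its rate ∝ 1/√M, so d_HBr/d_NH₃ = √(M_NH₃/M_HBr) = √(17.03/80.91) = 0.4588.
With d_HBr + d_NH₃ = 1.79 m, d_NH₃ = 1.79/(1 + 0.4588) = 1.227 m.
d_HBr = 1.79 − 1.227 = 0.5629 m.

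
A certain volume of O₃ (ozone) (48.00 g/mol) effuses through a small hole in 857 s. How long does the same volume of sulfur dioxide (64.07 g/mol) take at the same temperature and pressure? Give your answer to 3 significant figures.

Since effusion rate ∝ 1/√M, t_SO₂/t_O₃ = √(M_SO₂/M_O₃) = √(64.07/48.00) = √1.335 = 1.155.
So the time for SO₂ is 857 × 1.155 = 990 s.

990 s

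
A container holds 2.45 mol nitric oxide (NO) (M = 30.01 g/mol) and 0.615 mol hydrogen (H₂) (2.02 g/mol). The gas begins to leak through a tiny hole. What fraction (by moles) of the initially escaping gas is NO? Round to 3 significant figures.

Each component's effusion rate ∝ (its partial pressure)·(1/√M) ∝ n_i/√M_i.
x_NO(eff) = (n_NO/√M_NO) / (n_NO/√M_NO + n_H₂/√M_H₂)
= (2.45/√30.01) / (2.45/√30.01 + 0.615/√2.02) = 0.4472/(0.4472 + 0.4327) = 0.508.

0.508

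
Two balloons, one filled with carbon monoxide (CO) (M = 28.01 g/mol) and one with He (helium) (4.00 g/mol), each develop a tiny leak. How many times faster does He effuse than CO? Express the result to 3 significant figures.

2.65

Using Graham's law: rate_He/rate_CO = √(M_CO/M_He) = √(28.01/4.00) = √7.003 = 2.65.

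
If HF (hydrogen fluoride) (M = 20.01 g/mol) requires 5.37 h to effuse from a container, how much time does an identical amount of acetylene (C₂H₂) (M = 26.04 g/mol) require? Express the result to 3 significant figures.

Graham's law gives t_C₂H₂/t_HF = √(M_C₂H₂/M_HF) = √(26.04/20.01) = √1.301 = 1.141.
So the time for C₂H₂ is 5.37 × 1.141 = 6.13 h.

6.13 h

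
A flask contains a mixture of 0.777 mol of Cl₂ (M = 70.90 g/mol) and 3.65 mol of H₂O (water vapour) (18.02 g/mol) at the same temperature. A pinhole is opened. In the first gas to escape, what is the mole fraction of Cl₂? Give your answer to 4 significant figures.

0.09692

The effusion rate of species i is ∝ p_i/√M_i ∝ n_i/√M_i.
So x_Cl₂ in the escaping gas = (n_Cl₂/√M_Cl₂) / Σ(n_i/√M_i)
= (0.777/√70.90) / (0.777/√70.90 + 3.65/√18.02) = 0.09228/(0.09228 + 0.8598) = 0.09692.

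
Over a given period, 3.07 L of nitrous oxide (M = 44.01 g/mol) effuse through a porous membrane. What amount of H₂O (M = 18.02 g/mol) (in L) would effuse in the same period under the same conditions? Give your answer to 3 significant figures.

4.80 L

Since effusion rate ∝ 1/√M, rate_H₂O/rate_N₂O = √(M_N₂O/M_H₂O) = √(44.01/18.02) = √2.442 = 1.563.
So the volume for H₂O is 3.07 × 1.563 = 4.80 L.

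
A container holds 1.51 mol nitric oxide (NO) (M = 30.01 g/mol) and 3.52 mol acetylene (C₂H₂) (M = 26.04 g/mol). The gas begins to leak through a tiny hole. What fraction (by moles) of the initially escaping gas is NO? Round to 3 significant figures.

Rate_i ∝ x_i/√M_i (Graham's law weighted by mole fraction), so the effusate composition follows n_i/√M_i.
Mole fraction of NO in the effusate = (n_NO/√M_NO) / (n_NO/√M_NO + n_C₂H₂/√M_C₂H₂)
= (1.51/√30.01) / (1.51/√30.01 + 3.52/√26.04) = 0.2756/(0.2756 + 0.6898) = 0.286.

0.286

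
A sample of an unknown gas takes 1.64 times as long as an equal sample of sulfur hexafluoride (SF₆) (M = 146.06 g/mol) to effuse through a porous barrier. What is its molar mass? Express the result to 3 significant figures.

393 g/mol

Using Graham's law: t_X/t_SF₆ = √(M_X/M_SF₆).
1.64 = √(M_X/146.06)
M_X = 146.06 × 1.64² = 146.06 × 2.690 = 393 g/mol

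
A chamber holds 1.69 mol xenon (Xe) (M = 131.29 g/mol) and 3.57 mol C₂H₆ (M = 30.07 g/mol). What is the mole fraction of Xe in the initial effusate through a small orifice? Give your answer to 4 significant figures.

The effusion rate of species i is ∝ p_i/√M_i ∝ n_i/√M_i.
Mole fraction of Xe in the effusate = (n_Xe/√M_Xe) / (n_Xe/√M_Xe + n_C₂H₆/√M_C₂H₆)
= (1.69/√131.29) / (1.69/√131.29 + 3.57/√30.07) = 0.1475/(0.1475 + 0.6510) = 0.1847.

0.1847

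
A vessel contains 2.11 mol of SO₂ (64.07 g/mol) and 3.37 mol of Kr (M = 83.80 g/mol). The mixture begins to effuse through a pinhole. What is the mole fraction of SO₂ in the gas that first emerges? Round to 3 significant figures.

Each component's effusion rate ∝ (its partial pressure)·(1/√M) ∝ n_i/√M_i.
So x_SO₂ in the escaping gas = (n_SO₂/√M_SO₂) / Σ(n_i/√M_i)
= (2.11/√64.07) / (2.11/√64.07 + 3.37/√83.80) = 0.2636/(0.2636 + 0.3681) = 0.417.

0.417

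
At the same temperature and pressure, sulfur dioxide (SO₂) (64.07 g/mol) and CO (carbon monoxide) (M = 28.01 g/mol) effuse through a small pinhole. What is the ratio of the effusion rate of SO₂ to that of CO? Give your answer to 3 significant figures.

0.661

Using Graham's law: rate_SO₂/rate_CO = √(M_CO/M_SO₂) = √(28.01/64.07) = √0.4372 = 0.661.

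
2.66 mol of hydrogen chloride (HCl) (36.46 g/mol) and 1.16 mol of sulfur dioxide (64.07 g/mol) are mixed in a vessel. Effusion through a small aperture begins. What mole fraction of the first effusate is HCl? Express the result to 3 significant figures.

Effusion rate of each component ∝ n_i/√M_i (partial pressure × 1/√M).
x_HCl(eff) = (n_HCl/√M_HCl) / (n_HCl/√M_HCl + n_SO₂/√M_SO₂)
= (2.66/√36.46) / (2.66/√36.46 + 1.16/√64.07) = 0.4405/(0.4405 + 0.1449) = 0.752.

0.752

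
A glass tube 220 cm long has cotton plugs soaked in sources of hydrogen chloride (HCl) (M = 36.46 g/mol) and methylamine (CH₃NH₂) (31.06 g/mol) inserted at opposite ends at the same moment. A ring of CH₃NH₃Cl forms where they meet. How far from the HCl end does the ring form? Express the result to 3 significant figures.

Distances travelled in equal time are proportional to diffusion rates, so d_HCl/d_CH₃NH₂ = √(M_CH₃NH₂/M_HCl) = √(31.06/36.46) = 0.9230.
With d_HCl + d_CH₃NH₂ = 220 cm, d_CH₃NH₂ = 220/(1 + 0.9230) = 114.4 cm.
d_HCl = 220 − 114.4 = 106 cm.

106 cm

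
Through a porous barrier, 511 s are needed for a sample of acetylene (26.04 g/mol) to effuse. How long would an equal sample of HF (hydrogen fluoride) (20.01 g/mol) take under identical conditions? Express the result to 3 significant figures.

Since effusion rate ∝ 1/√M, t_HF/t_C₂H₂ = √(M_HF/M_C₂H₂) = √(20.01/26.04) = √0.7684 = 0.8766.
So the time for HF is 511 × 0.8766 = 448 s.

448 s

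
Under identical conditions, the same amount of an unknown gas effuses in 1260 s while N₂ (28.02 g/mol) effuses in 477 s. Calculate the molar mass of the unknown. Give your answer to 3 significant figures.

196 g/mol

Since effusion rate ∝ 1/√M, t_X/t_N₂ = √(M_X/M_N₂).
1260/477 = 2.642 = √(M_X/28.02)
M_X = 28.02 × 2.642² = 28.02 × 6.978 = 196 g/mol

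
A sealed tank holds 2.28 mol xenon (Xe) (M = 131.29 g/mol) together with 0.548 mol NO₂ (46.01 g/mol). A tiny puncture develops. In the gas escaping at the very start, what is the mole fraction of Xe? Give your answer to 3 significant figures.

Each component's effusion rate ∝ (its partial pressure)·(1/√M) ∝ n_i/√M_i.
x_Xe(eff) = (n_Xe/√M_Xe) / (n_Xe/√M_Xe + n_NO₂/√M_NO₂)
= (2.28/√131.29) / (2.28/√131.29 + 0.548/√46.01) = 0.1990/(0.1990 + 0.08079) = 0.711.

0.711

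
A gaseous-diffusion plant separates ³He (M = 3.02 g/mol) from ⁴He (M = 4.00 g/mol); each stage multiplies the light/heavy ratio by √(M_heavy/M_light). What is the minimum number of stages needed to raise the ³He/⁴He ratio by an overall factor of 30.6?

25

With α = √(4.00/3.02) per stage, ln α = ½ ln(1.32450) = 0.1405.
Need α^N ≥ 30.6 ⇒ N ≥ ln(30.6) / ln α = 3.421 / 0.1405 = 24.35.
Minimum whole number of stages: N = 25.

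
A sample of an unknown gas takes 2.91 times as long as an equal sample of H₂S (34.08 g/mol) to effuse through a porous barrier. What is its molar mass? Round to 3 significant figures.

Since effusion rate ∝ 1/√M, t_X/t_H₂S = √(M_X/M_H₂S).
2.91 = √(M_X/34.08)
M_X = 34.08 × 2.91² = 34.08 × 8.468 = 289 g/mol

289 g/mol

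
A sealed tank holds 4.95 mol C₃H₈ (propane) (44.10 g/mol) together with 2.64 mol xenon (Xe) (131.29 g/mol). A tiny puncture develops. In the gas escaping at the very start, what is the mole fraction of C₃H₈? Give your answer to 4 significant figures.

Effusion rate of each component ∝ n_i/√M_i (partial pressure × 1/√M).
x_C₃H₈(eff) = (n_C₃H₈/√M_C₃H₈) / (n_C₃H₈/√M_C₃H₈ + n_Xe/√M_Xe)
= (4.95/√44.10) / (4.95/√44.10 + 2.64/√131.29) = 0.7454/(0.7454 + 0.2304) = 0.7639.

0.7639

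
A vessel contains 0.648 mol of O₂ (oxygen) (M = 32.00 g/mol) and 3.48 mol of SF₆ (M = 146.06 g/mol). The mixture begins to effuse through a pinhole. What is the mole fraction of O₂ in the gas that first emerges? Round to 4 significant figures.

0.2846

The effusion rate of species i is ∝ p_i/√M_i ∝ n_i/√M_i.
x_O₂(eff) = (n_O₂/√M_O₂) / (n_O₂/√M_O₂ + n_SF₆/√M_SF₆)
= (0.648/√32.00) / (0.648/√32.00 + 3.48/√146.06) = 0.1146/(0.1146 + 0.2879) = 0.2846.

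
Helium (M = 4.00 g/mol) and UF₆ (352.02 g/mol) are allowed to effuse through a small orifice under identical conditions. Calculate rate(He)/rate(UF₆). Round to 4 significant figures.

By Graham's law, rate_He/rate_UF₆ = √(M_UF₆/M_He) = √(352.02/4.00) = √88.00 = 9.381.

9.381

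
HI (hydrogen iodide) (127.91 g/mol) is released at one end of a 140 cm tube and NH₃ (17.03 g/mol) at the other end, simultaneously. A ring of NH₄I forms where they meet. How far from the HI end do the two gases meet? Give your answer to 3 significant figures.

Graham's law gives d_HI/d_NH₃ = rate_HI/rate_NH₃ = √(M_NH₃/M_HI) = √(17.03/127.91) = 0.3649.
With d_HI + d_NH₃ = 140 cm, d_NH₃ = 140/(1 + 0.3649) = 102.6 cm.
d_HI = 140 − 102.6 = 37.4 cm.

37.4 cm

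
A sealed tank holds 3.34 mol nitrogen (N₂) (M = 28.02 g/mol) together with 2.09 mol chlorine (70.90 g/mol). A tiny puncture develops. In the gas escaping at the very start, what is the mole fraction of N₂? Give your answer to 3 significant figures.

The effusion rate of species i is ∝ p_i/√M_i ∝ n_i/√M_i.
So x_N₂ in the escaping gas = (n_N₂/√M_N₂) / Σ(n_i/√M_i)
= (3.34/√28.02) / (3.34/√28.02 + 2.09/√70.90) = 0.6310/(0.6310 + 0.2482) = 0.718.

0.718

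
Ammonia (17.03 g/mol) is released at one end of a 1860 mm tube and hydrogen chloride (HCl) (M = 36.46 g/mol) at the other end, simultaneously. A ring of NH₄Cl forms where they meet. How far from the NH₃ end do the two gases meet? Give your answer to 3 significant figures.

In equal time, each gas travels a distance ∝ its rate ∝ 1/√M, so d_NH₃/d_HCl = √(M_HCl/M_NH₃) = √(36.46/17.03) = 1.463.
With d_NH₃ + d_HCl = 1860 mm, d_HCl = 1860/(1 + 1.463) = 755.1 mm.
d_NH₃ = 1860 − 755.1 = 1100 mm.

1100 mm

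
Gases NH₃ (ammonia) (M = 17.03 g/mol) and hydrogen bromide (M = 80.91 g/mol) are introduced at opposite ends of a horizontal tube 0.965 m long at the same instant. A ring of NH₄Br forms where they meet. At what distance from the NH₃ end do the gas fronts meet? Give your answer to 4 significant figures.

0.6615 m

The fronts meet when d_NH₃ + d_HBr = L with d_NH₃/d_HBr = √(M_HBr/M_NH₃) (Graham's law). Here √(M_HBr/M_NH₃) = √(80.91/17.03) = 2.180.
With d_NH₃ + d_HBr = 0.965 m, d_HBr = 0.965/(1 + 2.180) = 0.3035 m.
d_NH₃ = 0.965 − 0.3035 = 0.6615 m.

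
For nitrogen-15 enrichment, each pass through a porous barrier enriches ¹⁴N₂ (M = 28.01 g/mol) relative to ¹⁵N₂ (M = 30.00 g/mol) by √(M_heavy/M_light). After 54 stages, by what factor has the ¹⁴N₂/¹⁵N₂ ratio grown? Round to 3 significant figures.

After 54 stages the ratio has grown by (√(30.00/28.01))^54 = (30.00/28.01)^(54/2).
= 1.07105^27 = 6.38.

6.38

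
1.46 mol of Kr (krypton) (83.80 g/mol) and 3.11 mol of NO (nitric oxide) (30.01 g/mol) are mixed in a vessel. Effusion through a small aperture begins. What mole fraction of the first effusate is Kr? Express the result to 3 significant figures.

0.219

Rate_i ∝ x_i/√M_i (Graham's law weighted by mole fraction), so the effusate composition follows n_i/√M_i.
x_Kr(eff) = (n_Kr/√M_Kr) / (n_Kr/√M_Kr + n_NO/√M_NO)
= (1.46/√83.80) / (1.46/√83.80 + 3.11/√30.01) = 0.1595/(0.1595 + 0.5677) = 0.219.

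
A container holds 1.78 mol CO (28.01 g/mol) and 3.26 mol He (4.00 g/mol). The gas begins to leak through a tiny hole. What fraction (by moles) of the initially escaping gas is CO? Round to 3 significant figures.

0.171

Effusion rate of each component ∝ n_i/√M_i (partial pressure × 1/√M).
Mole fraction of CO in the effusate = (n_CO/√M_CO) / (n_CO/√M_CO + n_He/√M_He)
= (1.78/√28.01) / (1.78/√28.01 + 3.26/√4.00) = 0.3363/(0.3363 + 1.630) = 0.171.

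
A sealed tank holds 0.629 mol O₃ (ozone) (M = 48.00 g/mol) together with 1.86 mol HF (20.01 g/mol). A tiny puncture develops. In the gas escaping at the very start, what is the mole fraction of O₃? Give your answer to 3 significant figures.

0.179

The effusion rate of species i is ∝ p_i/√M_i ∝ n_i/√M_i.
Mole fraction of O₃ in the effusate = (n_O₃/√M_O₃) / (n_O₃/√M_O₃ + n_HF/√M_HF)
= (0.629/√48.00) / (0.629/√48.00 + 1.86/√20.01) = 0.09079/(0.09079 + 0.4158) = 0.179.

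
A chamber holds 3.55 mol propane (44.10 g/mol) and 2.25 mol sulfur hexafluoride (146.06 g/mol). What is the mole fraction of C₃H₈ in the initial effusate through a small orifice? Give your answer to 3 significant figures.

0.742

Rate_i ∝ x_i/√M_i (Graham's law weighted by mole fraction), so the effusate composition follows n_i/√M_i.
x_C₃H₈(eff) = (n_C₃H₈/√M_C₃H₈) / (n_C₃H₈/√M_C₃H₈ + n_SF₆/√M_SF₆)
= (3.55/√44.10) / (3.55/√44.10 + 2.25/√146.06) = 0.5346/(0.5346 + 0.1862) = 0.742.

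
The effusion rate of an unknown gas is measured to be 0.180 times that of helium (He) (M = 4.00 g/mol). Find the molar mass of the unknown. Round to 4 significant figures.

Since effusion rate ∝ 1/√M, rate_X/rate_He = √(M_He/M_X).
0.180 = √(4.00/M_X)
M_X = 4.00 / 0.180² = 4.00 / 0.03240 = 123.5 g/mol

123.5 g/mol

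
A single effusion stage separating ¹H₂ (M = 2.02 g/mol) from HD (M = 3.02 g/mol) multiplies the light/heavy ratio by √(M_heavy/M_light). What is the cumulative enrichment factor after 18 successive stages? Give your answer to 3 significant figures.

The single-stage factor is √(M_heavy/M_light), so 18 stages give [√(3.02/2.02)]^18 = (3.02/2.02)^(18/2).
= 1.49505^9 = 37.3.

37.3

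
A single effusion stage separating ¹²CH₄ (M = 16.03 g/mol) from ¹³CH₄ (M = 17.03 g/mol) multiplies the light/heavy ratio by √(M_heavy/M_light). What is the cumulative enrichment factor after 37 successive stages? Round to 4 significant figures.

3.063

The single-stage factor is √(M_heavy/M_light), so 37 stages give [√(17.03/16.03)]^37 = (17.03/16.03)^(37/2).
= 1.06238^(37/2) = 3.063.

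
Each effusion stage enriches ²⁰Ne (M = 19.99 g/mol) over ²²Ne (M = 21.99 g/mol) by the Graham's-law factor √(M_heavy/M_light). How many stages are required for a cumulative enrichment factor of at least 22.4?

66

Per stage α = (21.99/19.99)^(1/2) = 1.10005^0.5, giving ln α = 0.04768.
Need α^N ≥ 22.4 ⇒ N ≥ ln(22.4) / ln α = 3.109 / 0.04768 = 65.21.
Rounding up, N = 66 stages.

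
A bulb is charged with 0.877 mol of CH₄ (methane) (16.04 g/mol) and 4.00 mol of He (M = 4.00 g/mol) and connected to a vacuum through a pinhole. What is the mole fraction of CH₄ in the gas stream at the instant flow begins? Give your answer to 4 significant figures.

The effusion rate of species i is ∝ p_i/√M_i ∝ n_i/√M_i.
So x_CH₄ in the escaping gas = (n_CH₄/√M_CH₄) / Σ(n_i/√M_i)
= (0.877/√16.04) / (0.877/√16.04 + 4.00/√4.00) = 0.2190/(0.2190 + 2.000) = 0.09868.

0.09868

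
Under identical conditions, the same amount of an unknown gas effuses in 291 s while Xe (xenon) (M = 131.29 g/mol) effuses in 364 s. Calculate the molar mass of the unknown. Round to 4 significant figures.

By Graham's law, t_X/t_Xe = √(M_X/M_Xe).
291/364 = 0.7995 = √(M_X/131.29)
M_X = 131.29 × 0.7995² = 131.29 × 0.6391 = 83.91 g/mol

83.91 g/mol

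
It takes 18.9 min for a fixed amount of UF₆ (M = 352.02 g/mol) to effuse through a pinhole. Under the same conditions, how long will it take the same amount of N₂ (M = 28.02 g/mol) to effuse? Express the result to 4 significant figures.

Graham's law gives t_N₂/t_UF₆ = √(M_N₂/M_UF₆) = √(28.02/352.02) = √0.07960 = 0.2821.
So the time for N₂ is 18.9 × 0.2821 = 5.332 min.

5.332 min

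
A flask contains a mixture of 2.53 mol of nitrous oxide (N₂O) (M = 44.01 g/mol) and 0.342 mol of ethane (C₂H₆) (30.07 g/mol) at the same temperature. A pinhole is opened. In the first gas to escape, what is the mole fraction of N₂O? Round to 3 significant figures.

Each component's effusion rate ∝ (its partial pressure)·(1/√M) ∝ n_i/√M_i.
Mole fraction of N₂O in the effusate = (n_N₂O/√M_N₂O) / (n_N₂O/√M_N₂O + n_C₂H₆/√M_C₂H₆)
= (2.53/√44.01) / (2.53/√44.01 + 0.342/√30.07) = 0.3814/(0.3814 + 0.06237) = 0.859.

0.859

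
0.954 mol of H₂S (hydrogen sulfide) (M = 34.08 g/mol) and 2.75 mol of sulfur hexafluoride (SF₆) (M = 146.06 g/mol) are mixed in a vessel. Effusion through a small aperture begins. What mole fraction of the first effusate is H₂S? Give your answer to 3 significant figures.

0.418

Each component's effusion rate ∝ (its partial pressure)·(1/√M) ∝ n_i/√M_i.
Mole fraction of H₂S in the effusate = (n_H₂S/√M_H₂S) / (n_H₂S/√M_H₂S + n_SF₆/√M_SF₆)
= (0.954/√34.08) / (0.954/√34.08 + 2.75/√146.06) = 0.1634/(0.1634 + 0.2275) = 0.418.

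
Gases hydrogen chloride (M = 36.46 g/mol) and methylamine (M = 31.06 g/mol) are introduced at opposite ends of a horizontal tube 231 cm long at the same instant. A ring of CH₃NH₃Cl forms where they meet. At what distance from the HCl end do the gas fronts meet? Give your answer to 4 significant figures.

110.9 cm

Graham's law gives d_HCl/d_CH₃NH₂ = rate_HCl/rate_CH₃NH₂ = √(M_CH₃NH₂/M_HCl) = √(31.06/36.46) = 0.9230.
With d_HCl + d_CH₃NH₂ = 231 cm, d_CH₃NH₂ = 231/(1 + 0.9230) = 120.1 cm.
d_HCl = 231 − 120.1 = 110.9 cm.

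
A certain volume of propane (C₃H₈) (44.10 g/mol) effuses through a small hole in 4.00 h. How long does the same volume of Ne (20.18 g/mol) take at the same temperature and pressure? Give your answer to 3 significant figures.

From Graham's law, t_Ne/t_C₃H₈ = √(M_Ne/M_C₃H₈) = √(20.18/44.10) = √0.4576 = 0.6765.
So the time for Ne is 4.00 × 0.6765 = 2.71 h.

2.71 h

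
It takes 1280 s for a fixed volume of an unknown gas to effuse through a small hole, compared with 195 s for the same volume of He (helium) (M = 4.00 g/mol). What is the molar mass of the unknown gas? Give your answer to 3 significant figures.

172 g/mol

Using Graham's law: t_X/t_He = √(M_X/M_He).
1280/195 = 6.564 = √(M_X/4.00)
M_X = 4.00 × 6.564² = 4.00 × 43.09 = 172 g/mol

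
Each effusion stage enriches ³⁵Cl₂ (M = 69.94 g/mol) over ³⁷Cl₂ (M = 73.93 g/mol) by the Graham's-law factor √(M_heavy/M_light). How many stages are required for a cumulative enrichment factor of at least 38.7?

132

Single-stage factor α = √(73.93/69.94), so ln α = ½ ln(1.05705) = 0.02774.
Need α^N ≥ 38.7 ⇒ N ≥ ln(38.7) / ln α = 3.656 / 0.02774 = 131.79.
So at least 132 stages are needed.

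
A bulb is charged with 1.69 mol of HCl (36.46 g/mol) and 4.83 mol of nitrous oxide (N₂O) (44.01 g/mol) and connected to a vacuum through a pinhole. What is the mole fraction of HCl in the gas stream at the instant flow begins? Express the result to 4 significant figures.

0.2777

Rate_i ∝ x_i/√M_i (Graham's law weighted by mole fraction), so the effusate composition follows n_i/√M_i.
Mole fraction of HCl in the effusate = (n_HCl/√M_HCl) / (n_HCl/√M_HCl + n_N₂O/√M_N₂O)
= (1.69/√36.46) / (1.69/√36.46 + 4.83/√44.01) = 0.2799/(0.2799 + 0.7281) = 0.2777.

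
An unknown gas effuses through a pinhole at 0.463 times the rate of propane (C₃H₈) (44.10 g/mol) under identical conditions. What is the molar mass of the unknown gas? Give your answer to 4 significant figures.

By Graham's law, rate_X/rate_C₃H₈ = √(M_C₃H₈/M_X).
0.463 = √(44.10/M_X)
M_X = 44.10 / 0.463² = 44.10 / 0.2144 = 205.7 g/mol

205.7 g/mol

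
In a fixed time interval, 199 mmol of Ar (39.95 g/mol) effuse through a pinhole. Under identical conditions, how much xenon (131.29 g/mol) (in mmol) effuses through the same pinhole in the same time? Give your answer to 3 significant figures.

Graham's law gives rate_Xe/rate_Ar = √(M_Ar/M_Xe) = √(39.95/131.29) = √0.3043 = 0.5516.
So the amount for Xe is 199 × 0.5516 = 110 mmol.

110 mmol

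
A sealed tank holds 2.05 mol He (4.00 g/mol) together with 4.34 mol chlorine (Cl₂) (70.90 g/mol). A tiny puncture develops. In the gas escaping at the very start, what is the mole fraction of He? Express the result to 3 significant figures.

0.665

Rate_i ∝ x_i/√M_i (Graham's law weighted by mole fraction), so the effusate composition follows n_i/√M_i.
So x_He in the escaping gas = (n_He/√M_He) / Σ(n_i/√M_i)
= (2.05/√4.00) / (2.05/√4.00 + 4.34/√70.90) = 1.025/(1.025 + 0.5154) = 0.665.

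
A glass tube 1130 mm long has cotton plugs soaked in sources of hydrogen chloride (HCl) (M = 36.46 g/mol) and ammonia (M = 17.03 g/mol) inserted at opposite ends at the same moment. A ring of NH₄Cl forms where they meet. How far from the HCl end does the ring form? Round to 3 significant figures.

Distances travelled in equal time are proportional to diffusion rates, so d_HCl/d_NH₃ = √(M_NH₃/M_HCl) = √(17.03/36.46) = 0.6834.
With d_HCl + d_NH₃ = 1130 mm, d_NH₃ = 1130/(1 + 0.6834) = 671.2 mm.
d_HCl = 1130 − 671.2 = 459 mm.

459 mm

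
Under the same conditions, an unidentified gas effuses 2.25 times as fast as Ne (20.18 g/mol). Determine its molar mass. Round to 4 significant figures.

3.986 g/mol

Since effusion rate ∝ 1/√M, rate_X/rate_Ne = √(M_Ne/M_X).
2.25 = √(20.18/M_X)
M_X = 20.18 / 2.25² = 20.18 / 5.062 = 3.986 g/mol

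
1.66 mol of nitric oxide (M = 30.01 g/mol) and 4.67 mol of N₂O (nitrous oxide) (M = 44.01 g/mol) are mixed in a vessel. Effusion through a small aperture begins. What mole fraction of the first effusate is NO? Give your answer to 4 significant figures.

0.3009

The effusion rate of species i is ∝ p_i/√M_i ∝ n_i/√M_i.
So x_NO in the escaping gas = (n_NO/√M_NO) / Σ(n_i/√M_i)
= (1.66/√30.01) / (1.66/√30.01 + 4.67/√44.01) = 0.3030/(0.3030 + 0.7039) = 0.3009.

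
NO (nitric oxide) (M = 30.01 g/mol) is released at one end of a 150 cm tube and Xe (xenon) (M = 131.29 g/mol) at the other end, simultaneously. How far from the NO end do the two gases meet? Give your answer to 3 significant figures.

101 cm

Distances travelled in equal time are proportional to diffusion rates, so d_NO/d_Xe = √(M_Xe/M_NO) = √(131.29/30.01) = 2.092.
With d_NO + d_Xe = 150 cm, d_Xe = 150/(1 + 2.092) = 48.52 cm.
d_NO = 150 − 48.52 = 101 cm.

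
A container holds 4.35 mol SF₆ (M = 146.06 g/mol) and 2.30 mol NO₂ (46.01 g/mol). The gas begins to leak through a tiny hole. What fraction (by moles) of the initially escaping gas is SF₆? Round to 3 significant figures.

Rate_i ∝ x_i/√M_i (Graham's law weighted by mole fraction), so the effusate composition follows n_i/√M_i.
x_SF₆(eff) = (n_SF₆/√M_SF₆) / (n_SF₆/√M_SF₆ + n_NO₂/√M_NO₂)
= (4.35/√146.06) / (4.35/√146.06 + 2.30/√46.01) = 0.3599/(0.3599 + 0.3391) = 0.515.

0.515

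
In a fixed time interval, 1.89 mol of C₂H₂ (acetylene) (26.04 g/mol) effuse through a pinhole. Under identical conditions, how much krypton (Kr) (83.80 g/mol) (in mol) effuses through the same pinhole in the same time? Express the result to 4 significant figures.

Using Graham's law: rate_Kr/rate_C₂H₂ = √(M_C₂H₂/M_Kr) = √(26.04/83.80) = √0.3107 = 0.5574.
So the amount for Kr is 1.89 × 0.5574 = 1.054 mol.

1.054 mol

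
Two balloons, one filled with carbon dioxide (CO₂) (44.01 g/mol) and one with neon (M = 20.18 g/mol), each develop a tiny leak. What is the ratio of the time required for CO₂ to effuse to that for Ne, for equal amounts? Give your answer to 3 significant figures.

From Graham's law, t_CO₂/t_Ne = √(M_CO₂/M_Ne) = √(44.01/20.18) = √2.181 = 1.48.

1.48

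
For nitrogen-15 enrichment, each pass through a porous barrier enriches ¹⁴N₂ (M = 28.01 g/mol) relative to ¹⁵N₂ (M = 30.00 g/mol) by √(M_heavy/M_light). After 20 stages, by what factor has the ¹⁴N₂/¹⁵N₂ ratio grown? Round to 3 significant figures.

Each stage multiplies the ratio by α = √(30.00/28.01), so after 20 stages the overall factor is α^20 = (30.00/28.01)^(20/2).
= 1.07105^10 = 1.99.

1.99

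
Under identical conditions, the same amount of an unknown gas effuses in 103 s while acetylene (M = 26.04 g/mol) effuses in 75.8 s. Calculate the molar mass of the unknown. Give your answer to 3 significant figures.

From Graham's law, t_X/t_C₂H₂ = √(M_X/M_C₂H₂).
103/75.8 = 1.359 = √(M_X/26.04)
M_X = 26.04 × 1.359² = 26.04 × 1.846 = 48.1 g/mol

48.1 g/mol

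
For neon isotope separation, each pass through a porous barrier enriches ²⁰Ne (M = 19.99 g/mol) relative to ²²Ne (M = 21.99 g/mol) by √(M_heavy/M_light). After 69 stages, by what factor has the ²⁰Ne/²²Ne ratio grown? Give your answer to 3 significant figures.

Each stage multiplies the ratio by α = √(21.99/19.99), so after 69 stages the overall factor is α^69 = (21.99/19.99)^(69/2).
= 1.10005^(69/2) = 26.8.

26.8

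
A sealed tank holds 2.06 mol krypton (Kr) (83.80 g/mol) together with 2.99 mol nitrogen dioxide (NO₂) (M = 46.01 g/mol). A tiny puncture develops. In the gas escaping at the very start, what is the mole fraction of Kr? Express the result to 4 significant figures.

Effusion rate of each component ∝ n_i/√M_i (partial pressure × 1/√M).
Mole fraction of Kr in the effusate = (n_Kr/√M_Kr) / (n_Kr/√M_Kr + n_NO₂/√M_NO₂)
= (2.06/√83.80) / (2.06/√83.80 + 2.99/√46.01) = 0.2250/(0.2250 + 0.4408) = 0.3380.

0.3380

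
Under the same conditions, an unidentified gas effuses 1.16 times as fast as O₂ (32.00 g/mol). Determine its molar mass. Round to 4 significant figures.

Graham's law gives rate_X/rate_O₂ = √(M_O₂/M_X).
1.16 = √(32.00/M_X)
M_X = 32.00 / 1.16² = 32.00 / 1.346 = 23.78 g/mol

23.78 g/mol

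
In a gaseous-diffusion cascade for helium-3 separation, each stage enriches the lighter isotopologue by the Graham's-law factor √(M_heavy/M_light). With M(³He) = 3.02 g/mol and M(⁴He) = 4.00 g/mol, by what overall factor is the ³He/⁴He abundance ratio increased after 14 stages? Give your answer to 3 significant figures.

Overall factor = α^14 with α = √(4.00/3.02), i.e. (4.00/3.02)^(14/2).
= 1.32450^7 = 7.15.

7.15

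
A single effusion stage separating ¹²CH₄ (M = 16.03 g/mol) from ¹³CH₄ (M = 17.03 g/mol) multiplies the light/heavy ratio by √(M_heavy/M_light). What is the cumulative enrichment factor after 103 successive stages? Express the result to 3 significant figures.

22.6

Each stage multiplies the ratio by α = √(17.03/16.03), so after 103 stages the overall factor is α^103 = (17.03/16.03)^(103/2).
= 1.06238^(103/2) = 22.6.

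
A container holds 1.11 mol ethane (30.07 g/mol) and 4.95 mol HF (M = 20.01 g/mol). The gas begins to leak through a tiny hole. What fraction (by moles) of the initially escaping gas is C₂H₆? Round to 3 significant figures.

0.155

The effusion rate of species i is ∝ p_i/√M_i ∝ n_i/√M_i.
So x_C₂H₆ in the escaping gas = (n_C₂H₆/√M_C₂H₆) / Σ(n_i/√M_i)
= (1.11/√30.07) / (1.11/√30.07 + 4.95/√20.01) = 0.2024/(0.2024 + 1.107) = 0.155.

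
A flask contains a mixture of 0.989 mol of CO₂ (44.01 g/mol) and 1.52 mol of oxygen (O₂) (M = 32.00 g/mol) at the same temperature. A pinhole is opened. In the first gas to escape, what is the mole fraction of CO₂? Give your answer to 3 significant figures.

0.357

Effusion rate of each component ∝ n_i/√M_i (partial pressure × 1/√M).
So x_CO₂ in the escaping gas = (n_CO₂/√M_CO₂) / Σ(n_i/√M_i)
= (0.989/√44.01) / (0.989/√44.01 + 1.52/√32.00) = 0.1491/(0.1491 + 0.2687) = 0.357.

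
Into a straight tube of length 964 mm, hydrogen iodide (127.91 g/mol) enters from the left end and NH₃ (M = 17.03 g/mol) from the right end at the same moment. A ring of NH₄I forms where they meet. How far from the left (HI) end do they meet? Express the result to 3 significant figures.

In equal time, each gas travels a distance ∝ its rate ∝ 1/√M, so d_HI/d_NH₃ = √(M_NH₃/M_HI) = √(17.03/127.91) = 0.3649.
With d_HI + d_NH₃ = 964 mm, d_NH₃ = 964/(1 + 0.3649) = 706.3 mm.
d_HI = 964 − 706.3 = 258 mm.

258 mm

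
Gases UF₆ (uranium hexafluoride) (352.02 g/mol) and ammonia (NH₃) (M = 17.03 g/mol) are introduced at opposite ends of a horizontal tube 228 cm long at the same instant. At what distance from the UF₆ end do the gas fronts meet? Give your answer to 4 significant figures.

41.11 cm

Distances travelled in equal time are proportional to diffusion rates, so d_UF₆/d_NH₃ = √(M_NH₃/M_UF₆) = √(17.03/352.02) = 0.2199.
With d_UF₆ + d_NH₃ = 228 cm, d_NH₃ = 228/(1 + 0.2199) = 186.9 cm.
d_UF₆ = 228 − 186.9 = 41.11 cm.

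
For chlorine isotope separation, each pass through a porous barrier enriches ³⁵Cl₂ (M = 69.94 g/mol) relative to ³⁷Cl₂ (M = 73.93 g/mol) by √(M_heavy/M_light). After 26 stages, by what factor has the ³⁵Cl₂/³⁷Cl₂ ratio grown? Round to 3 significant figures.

The single-stage factor is √(M_heavy/M_light), so 26 stages give [√(73.93/69.94)]^26 = (73.93/69.94)^(26/2).
= 1.05705^13 = 2.06.

2.06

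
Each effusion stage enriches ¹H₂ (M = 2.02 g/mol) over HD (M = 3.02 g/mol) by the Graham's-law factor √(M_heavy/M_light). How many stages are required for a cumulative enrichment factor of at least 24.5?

Per stage α = (3.02/2.02)^(1/2) = 1.49505^0.5, giving ln α = 0.2011.
Need α^N ≥ 24.5 ⇒ N ≥ ln(24.5) / ln α = 3.199 / 0.2011 = 15.91.
Rounding up, N = 16 stages.

16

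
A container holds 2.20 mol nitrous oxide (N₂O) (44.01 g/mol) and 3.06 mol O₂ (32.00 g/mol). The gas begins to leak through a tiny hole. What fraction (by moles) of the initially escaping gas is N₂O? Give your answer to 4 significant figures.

Each component's effusion rate ∝ (its partial pressure)·(1/√M) ∝ n_i/√M_i.
So x_N₂O in the escaping gas = (n_N₂O/√M_N₂O) / Σ(n_i/√M_i)
= (2.20/√44.01) / (2.20/√44.01 + 3.06/√32.00) = 0.3316/(0.3316 + 0.5409) = 0.3801.

0.3801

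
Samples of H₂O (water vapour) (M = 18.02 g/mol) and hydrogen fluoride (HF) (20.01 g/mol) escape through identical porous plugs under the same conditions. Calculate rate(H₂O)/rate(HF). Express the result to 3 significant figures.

1.05

Graham's law gives rate_H₂O/rate_HF = √(M_HF/M_H₂O) = √(20.01/18.02) = √1.110 = 1.05.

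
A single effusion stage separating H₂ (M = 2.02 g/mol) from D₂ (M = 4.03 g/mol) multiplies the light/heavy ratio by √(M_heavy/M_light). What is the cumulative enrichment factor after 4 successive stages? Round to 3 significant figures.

3.98

Overall factor = α^4 with α = √(4.03/2.02), i.e. (4.03/2.02)^(4/2).
= 1.99505^2 = 3.98.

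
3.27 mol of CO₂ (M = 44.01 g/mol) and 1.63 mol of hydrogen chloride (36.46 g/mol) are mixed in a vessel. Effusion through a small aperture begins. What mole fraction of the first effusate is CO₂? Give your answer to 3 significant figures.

0.646

The effusion rate of species i is ∝ p_i/√M_i ∝ n_i/√M_i.
x_CO₂(eff) = (n_CO₂/√M_CO₂) / (n_CO₂/√M_CO₂ + n_HCl/√M_HCl)
= (3.27/√44.01) / (3.27/√44.01 + 1.63/√36.46) = 0.4929/(0.4929 + 0.2699) = 0.646.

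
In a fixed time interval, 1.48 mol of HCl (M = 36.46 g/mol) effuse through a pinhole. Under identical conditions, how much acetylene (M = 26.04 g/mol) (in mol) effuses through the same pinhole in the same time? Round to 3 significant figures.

1.75 mol

From Graham's law, rate_C₂H₂/rate_HCl = √(M_HCl/M_C₂H₂) = √(36.46/26.04) = √1.400 = 1.183.
So the amount for C₂H₂ is 1.48 × 1.183 = 1.75 mol.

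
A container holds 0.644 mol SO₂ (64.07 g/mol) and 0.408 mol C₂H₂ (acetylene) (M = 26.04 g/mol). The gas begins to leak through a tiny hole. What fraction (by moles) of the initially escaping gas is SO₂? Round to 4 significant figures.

0.5016

Rate_i ∝ x_i/√M_i (Graham's law weighted by mole fraction), so the effusate composition follows n_i/√M_i.
x_SO₂(eff) = (n_SO₂/√M_SO₂) / (n_SO₂/√M_SO₂ + n_C₂H₂/√M_C₂H₂)
= (0.644/√64.07) / (0.644/√64.07 + 0.408/√26.04) = 0.08046/(0.08046 + 0.07995) = 0.5016.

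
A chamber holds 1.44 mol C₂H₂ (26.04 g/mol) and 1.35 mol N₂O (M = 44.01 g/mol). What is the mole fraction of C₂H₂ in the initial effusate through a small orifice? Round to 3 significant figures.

0.581

The effusion rate of species i is ∝ p_i/√M_i ∝ n_i/√M_i.
x_C₂H₂(eff) = (n_C₂H₂/√M_C₂H₂) / (n_C₂H₂/√M_C₂H₂ + n_N₂O/√M_N₂O)
= (1.44/√26.04) / (1.44/√26.04 + 1.35/√44.01) = 0.2822/(0.2822 + 0.2035) = 0.581.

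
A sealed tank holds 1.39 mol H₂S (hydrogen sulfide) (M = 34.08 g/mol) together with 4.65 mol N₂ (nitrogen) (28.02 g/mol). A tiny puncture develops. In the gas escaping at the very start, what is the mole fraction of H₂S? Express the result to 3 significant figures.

Rate_i ∝ x_i/√M_i (Graham's law weighted by mole fraction), so the effusate composition follows n_i/√M_i.
Mole fraction of H₂S in the effusate = (n_H₂S/√M_H₂S) / (n_H₂S/√M_H₂S + n_N₂/√M_N₂)
= (1.39/√34.08) / (1.39/√34.08 + 4.65/√28.02) = 0.2381/(0.2381 + 0.8785) = 0.213.

0.213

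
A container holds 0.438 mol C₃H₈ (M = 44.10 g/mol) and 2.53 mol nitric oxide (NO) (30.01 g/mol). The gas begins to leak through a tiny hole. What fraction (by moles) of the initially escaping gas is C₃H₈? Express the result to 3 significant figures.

0.125

Each component's effusion rate ∝ (its partial pressure)·(1/√M) ∝ n_i/√M_i.
So x_C₃H₈ in the escaping gas = (n_C₃H₈/√M_C₃H₈) / Σ(n_i/√M_i)
= (0.438/√44.10) / (0.438/√44.10 + 2.53/√30.01) = 0.06596/(0.06596 + 0.4618) = 0.125.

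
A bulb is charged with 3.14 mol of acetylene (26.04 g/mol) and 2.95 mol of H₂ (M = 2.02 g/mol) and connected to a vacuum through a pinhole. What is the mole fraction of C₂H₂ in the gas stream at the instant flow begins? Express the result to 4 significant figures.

0.2287

Effusion rate of each component ∝ n_i/√M_i (partial pressure × 1/√M).
x_C₂H₂(eff) = (n_C₂H₂/√M_C₂H₂) / (n_C₂H₂/√M_C₂H₂ + n_H₂/√M_H₂)
= (3.14/√26.04) / (3.14/√26.04 + 2.95/√2.02) = 0.6153/(0.6153 + 2.076) = 0.2287.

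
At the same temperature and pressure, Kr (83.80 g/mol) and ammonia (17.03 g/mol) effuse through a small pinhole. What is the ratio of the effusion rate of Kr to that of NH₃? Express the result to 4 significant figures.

0.4508

Since effusion rate ∝ 1/√M, rate_Kr/rate_NH₃ = √(M_NH₃/M_Kr) = √(17.03/83.80) = √0.2032 = 0.4508.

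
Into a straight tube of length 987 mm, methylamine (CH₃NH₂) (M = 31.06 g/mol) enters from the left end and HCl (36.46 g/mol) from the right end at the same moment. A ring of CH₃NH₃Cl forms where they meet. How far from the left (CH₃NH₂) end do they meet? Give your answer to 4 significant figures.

513.3 mm

Graham's law gives d_CH₃NH₂/d_HCl = rate_CH₃NH₂/rate_HCl = √(M_HCl/M_CH₃NH₂) = √(36.46/31.06) = 1.083.
With d_CH₃NH₂ + d_HCl = 987 mm, d_HCl = 987/(1 + 1.083) = 473.7 mm.
d_CH₃NH₂ = 987 − 473.7 = 513.3 mm.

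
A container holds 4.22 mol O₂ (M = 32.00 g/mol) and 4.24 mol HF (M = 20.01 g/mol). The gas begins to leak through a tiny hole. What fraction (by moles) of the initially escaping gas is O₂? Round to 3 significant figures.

0.440

Effusion rate of each component ∝ n_i/√M_i (partial pressure × 1/√M).
x_O₂(eff) = (n_O₂/√M_O₂) / (n_O₂/√M_O₂ + n_HF/√M_HF)
= (4.22/√32.00) / (4.22/√32.00 + 4.24/√20.01) = 0.7460/(0.7460 + 0.9479) = 0.440.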